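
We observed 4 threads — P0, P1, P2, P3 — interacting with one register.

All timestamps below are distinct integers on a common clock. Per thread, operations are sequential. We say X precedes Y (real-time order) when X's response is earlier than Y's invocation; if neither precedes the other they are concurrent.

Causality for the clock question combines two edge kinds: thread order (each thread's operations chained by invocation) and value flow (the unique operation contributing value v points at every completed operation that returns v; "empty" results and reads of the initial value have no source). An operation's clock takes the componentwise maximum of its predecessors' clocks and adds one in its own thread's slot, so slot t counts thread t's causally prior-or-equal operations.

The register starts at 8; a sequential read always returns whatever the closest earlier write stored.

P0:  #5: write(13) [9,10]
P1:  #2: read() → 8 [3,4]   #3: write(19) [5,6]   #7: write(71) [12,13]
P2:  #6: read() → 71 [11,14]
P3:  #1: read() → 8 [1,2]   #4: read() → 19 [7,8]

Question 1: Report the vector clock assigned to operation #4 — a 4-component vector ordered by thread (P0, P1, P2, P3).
Answer: (0, 2, 0, 2)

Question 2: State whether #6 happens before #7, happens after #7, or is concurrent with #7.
Answer: concurrent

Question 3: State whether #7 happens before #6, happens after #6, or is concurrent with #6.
Answer: concurrent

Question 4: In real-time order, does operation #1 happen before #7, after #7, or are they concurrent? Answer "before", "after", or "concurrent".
Answer: before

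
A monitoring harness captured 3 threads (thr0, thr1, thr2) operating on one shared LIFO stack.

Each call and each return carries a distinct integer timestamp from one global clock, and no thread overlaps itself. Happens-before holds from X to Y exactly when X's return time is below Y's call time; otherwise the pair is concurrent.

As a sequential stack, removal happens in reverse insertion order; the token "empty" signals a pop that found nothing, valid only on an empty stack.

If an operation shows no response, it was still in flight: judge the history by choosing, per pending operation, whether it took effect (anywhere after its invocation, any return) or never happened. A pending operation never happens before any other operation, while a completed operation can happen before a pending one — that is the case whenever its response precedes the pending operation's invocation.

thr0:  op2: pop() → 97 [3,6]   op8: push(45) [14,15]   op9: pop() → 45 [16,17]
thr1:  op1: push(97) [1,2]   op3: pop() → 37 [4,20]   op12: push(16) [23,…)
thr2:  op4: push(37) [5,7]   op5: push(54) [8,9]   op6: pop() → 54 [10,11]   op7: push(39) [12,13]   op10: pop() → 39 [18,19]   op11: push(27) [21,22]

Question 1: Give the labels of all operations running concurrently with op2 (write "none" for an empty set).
op3, op4

op2 runs from 3 to 6; window-overlapping ops are concurrent
op1 [1,2]: before
op3 [4,20]: concurrent
op4 [5,7]: concurrent
op5 [8,9]: after
op6 [10,11]: after
op7 [12,13]: after
op8 [14,15]: after
op9 [16,17]: after
op10 [18,19]: after
op11 [21,22]: after
op12 [23,…): after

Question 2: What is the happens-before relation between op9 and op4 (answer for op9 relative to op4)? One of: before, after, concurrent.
after

op9 spans [16,17], op4 spans [5,7]
resp(op4)=7 < inv(op9)=16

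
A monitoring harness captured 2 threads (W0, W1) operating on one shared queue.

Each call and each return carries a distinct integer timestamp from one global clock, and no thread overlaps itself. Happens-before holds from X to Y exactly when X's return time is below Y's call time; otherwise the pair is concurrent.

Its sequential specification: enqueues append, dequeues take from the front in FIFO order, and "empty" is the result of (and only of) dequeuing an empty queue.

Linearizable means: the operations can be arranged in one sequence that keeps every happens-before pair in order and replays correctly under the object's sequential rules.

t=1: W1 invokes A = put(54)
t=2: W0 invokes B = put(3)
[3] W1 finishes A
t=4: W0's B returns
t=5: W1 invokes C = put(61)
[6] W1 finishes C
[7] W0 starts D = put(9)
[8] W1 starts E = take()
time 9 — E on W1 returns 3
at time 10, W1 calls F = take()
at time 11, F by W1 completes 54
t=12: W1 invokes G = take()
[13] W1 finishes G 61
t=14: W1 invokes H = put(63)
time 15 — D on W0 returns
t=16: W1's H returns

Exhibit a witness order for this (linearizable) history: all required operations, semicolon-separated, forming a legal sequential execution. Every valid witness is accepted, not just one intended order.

1. B put(3), leaving queue <3>
2. A put(54), leaving queue <3,54>
3. C put(61), leaving queue <3,54,61>
4. D put(9), leaving queue <3,54,61,9>
5. E take() → 3, leaving queue <54,61,9>
6. F take() → 54, leaving queue <61,9>
7. G take() → 61, leaving queue <9>
8. H put(63), leaving queue <9,63>

B; A; C; D; E; F; G; H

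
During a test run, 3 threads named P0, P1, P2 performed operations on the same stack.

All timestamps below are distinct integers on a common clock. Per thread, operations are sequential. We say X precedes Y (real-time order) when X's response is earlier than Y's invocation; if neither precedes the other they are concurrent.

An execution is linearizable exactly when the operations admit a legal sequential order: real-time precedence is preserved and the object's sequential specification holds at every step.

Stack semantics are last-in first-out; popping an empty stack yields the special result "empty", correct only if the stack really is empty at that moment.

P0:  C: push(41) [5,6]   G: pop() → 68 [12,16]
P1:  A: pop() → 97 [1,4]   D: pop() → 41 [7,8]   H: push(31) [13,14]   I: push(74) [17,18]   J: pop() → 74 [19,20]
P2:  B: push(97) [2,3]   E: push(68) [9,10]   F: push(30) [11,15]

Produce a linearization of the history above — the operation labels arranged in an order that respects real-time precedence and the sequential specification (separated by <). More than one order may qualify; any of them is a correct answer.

B < A < C < D < E < G < F < H < I < J

step 1: B push(97) — stack <97>
step 2: A pop() → 97 — stack <>
step 3: C push(41) — stack <41>
step 4: D pop() → 41 — stack <>
step 5: E push(68) — stack <68>
step 6: G pop() → 68 — stack <>
step 7: F push(30) — stack <30>
step 8: H push(31) — stack <30,31>
step 9: I push(74) — stack <30,31,74>
step 10: J pop() → 74 — stack <30,31>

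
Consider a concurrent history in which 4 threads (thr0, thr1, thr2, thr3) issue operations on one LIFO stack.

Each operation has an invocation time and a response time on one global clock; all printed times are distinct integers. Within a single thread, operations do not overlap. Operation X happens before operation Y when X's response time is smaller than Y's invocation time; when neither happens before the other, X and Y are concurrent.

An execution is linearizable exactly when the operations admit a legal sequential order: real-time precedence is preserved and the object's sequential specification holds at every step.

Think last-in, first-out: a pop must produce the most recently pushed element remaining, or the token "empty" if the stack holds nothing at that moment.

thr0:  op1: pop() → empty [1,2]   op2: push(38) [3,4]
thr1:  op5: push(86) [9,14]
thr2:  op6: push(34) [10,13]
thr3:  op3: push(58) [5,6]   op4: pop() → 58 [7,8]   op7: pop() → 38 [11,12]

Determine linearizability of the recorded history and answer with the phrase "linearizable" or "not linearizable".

linearizable

one valid linearization: op1, op2, op3, op4, op7, op5, op6
step 1: op1 pop() → empty — stack <>
step 2: op2 push(38) — stack <38>
step 3: op3 push(58) — stack <38,58>
step 4: op4 pop() → 58 — stack <38>
step 5: op7 pop() → 38 — stack <>
step 6: op5 push(86) — stack <86>
step 7: op6 push(34) — stack <86,34>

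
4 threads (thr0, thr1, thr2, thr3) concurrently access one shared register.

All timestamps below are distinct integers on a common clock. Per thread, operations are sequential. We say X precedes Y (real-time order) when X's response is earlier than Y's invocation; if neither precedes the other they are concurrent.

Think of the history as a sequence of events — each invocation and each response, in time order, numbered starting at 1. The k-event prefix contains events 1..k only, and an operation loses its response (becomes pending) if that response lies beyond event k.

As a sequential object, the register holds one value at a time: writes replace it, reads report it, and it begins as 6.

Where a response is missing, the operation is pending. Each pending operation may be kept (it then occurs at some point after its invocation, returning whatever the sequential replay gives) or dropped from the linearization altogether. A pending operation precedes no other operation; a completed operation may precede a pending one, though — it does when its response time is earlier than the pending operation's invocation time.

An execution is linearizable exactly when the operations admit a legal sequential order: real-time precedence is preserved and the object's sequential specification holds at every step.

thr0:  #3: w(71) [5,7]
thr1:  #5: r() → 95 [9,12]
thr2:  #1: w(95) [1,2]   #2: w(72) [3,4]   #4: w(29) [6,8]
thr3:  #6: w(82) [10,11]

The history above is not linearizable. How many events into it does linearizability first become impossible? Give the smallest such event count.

12

events 1..11 are linearizable; a witness order is #1, #2, #3, #4, #5, #6:
step 1: #1 w(95) — value 95
step 2: #2 w(72) — value 72
step 3: #3 w(71) — value 71
step 4: #4 w(29) — value 29
step 5: #5 r() (pending, included) — value 29
step 6: #6 w(82) — value 82
include event 12 — #5 responding at 12 — and every candidate order breaks
take #1, #2, #3, #4, #5, #6: step 5 already fails, because #5 r() → 95 cannot occur there
take #1, #2, #3, #4, #6, #5: step 6 already fails, because #5 r() → 95 cannot occur there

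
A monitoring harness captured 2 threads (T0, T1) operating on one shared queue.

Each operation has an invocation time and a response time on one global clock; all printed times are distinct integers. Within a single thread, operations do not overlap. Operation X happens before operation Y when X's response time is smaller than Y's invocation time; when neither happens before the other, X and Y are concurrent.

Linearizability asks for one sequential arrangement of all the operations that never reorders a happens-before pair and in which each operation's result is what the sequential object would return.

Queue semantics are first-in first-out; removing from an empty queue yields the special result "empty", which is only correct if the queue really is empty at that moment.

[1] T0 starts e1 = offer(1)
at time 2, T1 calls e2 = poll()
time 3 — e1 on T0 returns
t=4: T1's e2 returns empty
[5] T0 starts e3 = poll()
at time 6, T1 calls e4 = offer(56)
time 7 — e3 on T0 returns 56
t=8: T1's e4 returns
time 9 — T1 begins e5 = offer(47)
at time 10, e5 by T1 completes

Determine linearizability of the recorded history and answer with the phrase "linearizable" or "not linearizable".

not linearizable

already the first 7 events (up to e3's response at time 7) admit no linearization; the first 6 still do
no legal order exists: 2 real-time-consistent candidates over 3 completed queue operations, all rejected
completion choices over the 1 pending operation (e4) were checked; none helps
e.g. e1, e2, e3 (pending dropped): illegal at step 2, since e2 poll() → empty cannot apply there
e.g. e2, e1, e3 (pending dropped): illegal at step 3, since e3 poll() → 56 cannot apply there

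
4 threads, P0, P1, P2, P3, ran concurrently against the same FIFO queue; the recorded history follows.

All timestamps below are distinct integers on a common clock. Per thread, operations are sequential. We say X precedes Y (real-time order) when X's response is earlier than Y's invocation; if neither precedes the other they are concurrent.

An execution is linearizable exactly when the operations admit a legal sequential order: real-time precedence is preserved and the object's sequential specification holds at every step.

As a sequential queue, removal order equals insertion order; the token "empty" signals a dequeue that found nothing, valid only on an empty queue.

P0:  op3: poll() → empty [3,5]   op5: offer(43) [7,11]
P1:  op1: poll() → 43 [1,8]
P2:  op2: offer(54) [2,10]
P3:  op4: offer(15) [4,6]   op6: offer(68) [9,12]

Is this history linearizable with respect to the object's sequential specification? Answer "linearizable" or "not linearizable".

not linearizable

cut after 7 events: linearizable; cut after 8 events (op1 responds, time 8): not linearizable
all 6 real-time-respecting orders fail — 3 completed FIFO queue operations, no legal replay
including or dropping the 2 pending operations (op2, op5) in any combination fails
e.g. op1, op3, op4 (pending dropped): illegal at step 1, since op1 poll() → 43 cannot apply there
e.g. op1, op4, op3 (pending dropped): illegal at step 1, since op1 poll() → 43 cannot apply there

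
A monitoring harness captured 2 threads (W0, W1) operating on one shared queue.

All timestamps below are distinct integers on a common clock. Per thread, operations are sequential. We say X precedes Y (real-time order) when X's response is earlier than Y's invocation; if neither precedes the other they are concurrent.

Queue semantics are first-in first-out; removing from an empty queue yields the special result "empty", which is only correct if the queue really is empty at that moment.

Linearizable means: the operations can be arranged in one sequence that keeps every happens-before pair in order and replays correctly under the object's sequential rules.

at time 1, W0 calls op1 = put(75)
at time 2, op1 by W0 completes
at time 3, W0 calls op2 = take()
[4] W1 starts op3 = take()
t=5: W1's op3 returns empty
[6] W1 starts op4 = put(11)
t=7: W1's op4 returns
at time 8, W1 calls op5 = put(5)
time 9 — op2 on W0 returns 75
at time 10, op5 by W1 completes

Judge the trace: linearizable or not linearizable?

linearizable

one valid linearization: op1, op2, op3, op4, op5
after step 1 (op1 put(75)): queue <75>
after step 2 (op2 take() → 75): queue <>
after step 3 (op3 take() → empty): queue <>
after step 4 (op4 put(11)): queue <11>
after step 5 (op5 put(5)): queue <11,5>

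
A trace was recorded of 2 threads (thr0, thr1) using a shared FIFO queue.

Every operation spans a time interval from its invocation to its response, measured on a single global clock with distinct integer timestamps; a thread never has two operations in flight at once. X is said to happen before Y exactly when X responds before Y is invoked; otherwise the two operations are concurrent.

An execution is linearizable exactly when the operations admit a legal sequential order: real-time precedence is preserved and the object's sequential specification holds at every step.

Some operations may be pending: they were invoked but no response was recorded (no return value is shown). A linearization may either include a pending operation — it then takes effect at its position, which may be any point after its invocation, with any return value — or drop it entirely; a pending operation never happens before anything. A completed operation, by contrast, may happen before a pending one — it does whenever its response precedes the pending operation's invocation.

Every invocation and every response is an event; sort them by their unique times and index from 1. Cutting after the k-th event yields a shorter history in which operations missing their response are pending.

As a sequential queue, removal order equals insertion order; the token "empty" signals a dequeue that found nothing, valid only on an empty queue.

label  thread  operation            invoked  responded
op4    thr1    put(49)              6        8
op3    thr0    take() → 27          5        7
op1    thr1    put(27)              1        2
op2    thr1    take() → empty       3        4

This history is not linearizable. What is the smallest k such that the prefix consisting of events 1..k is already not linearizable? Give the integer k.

events 1..3 are linearizable; a witness order is op1:
step 1: op1 put(27) — queue <27>
once event 4 joins (op2's response, time 4), exhaustive search finds no witness
take op1, op2: step 2 already fails, because op2 take() → empty cannot occur there

4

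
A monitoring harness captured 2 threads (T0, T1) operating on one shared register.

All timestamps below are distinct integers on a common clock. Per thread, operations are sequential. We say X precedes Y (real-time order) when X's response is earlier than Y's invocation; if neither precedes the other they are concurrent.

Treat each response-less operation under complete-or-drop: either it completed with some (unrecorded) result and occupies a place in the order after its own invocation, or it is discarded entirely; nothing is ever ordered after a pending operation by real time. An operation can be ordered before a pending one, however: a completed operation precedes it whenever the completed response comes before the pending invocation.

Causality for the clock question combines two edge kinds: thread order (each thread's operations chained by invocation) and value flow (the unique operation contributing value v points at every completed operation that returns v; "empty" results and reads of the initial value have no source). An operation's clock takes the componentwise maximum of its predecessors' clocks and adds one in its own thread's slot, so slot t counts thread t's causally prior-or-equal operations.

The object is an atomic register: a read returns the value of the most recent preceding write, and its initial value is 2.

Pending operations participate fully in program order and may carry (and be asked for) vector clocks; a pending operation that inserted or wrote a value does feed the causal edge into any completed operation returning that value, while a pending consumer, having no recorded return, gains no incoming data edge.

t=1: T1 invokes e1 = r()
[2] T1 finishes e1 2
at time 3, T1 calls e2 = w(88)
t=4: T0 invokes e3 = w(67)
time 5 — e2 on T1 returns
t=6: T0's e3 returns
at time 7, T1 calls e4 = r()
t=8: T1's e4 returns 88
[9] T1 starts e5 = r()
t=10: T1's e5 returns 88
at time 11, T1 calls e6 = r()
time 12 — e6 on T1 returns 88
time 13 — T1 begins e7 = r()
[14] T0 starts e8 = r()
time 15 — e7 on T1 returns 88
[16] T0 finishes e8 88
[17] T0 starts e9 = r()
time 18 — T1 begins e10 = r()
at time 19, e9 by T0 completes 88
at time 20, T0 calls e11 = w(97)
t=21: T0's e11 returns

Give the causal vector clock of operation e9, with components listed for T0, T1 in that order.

invoked at 1, e1 has no predecessors; its own T1 bump gives (0, 1)
invoked at 4, e3 has no predecessors; its own T0 bump gives (1, 0)
invoked at 3, e2 merges VC(e1)=(0, 1) and bumps T1's slot → (0, 2)
invoked at 7, e4 merges VC(e2)=(0, 2) and bumps T1's slot → (0, 3)
invoked at 9, e5 merges VC(e2)=(0, 2), VC(e4)=(0, 3) and bumps T1's slot → (0, 4)
invoked at 14, e8 merges VC(e2)=(0, 2), VC(e3)=(1, 0) and bumps T0's slot → (2, 2)
invoked at 11, e6 merges VC(e2)=(0, 2), VC(e5)=(0, 4) and bumps T1's slot → (0, 5)
invoked at 17, e9 merges VC(e2)=(0, 2), VC(e8)=(2, 2) and bumps T0's slot → (3, 2)
invoked at 13, e7 merges VC(e2)=(0, 2), VC(e6)=(0, 5) and bumps T1's slot → (0, 6)
invoked at 20, e11 merges VC(e9)=(3, 2) and bumps T0's slot → (4, 2)
invoked at 18, e10 merges VC(e7)=(0, 6) and bumps T1's slot → (0, 7)
target: VC(e9) = (3, 2)

(3, 2)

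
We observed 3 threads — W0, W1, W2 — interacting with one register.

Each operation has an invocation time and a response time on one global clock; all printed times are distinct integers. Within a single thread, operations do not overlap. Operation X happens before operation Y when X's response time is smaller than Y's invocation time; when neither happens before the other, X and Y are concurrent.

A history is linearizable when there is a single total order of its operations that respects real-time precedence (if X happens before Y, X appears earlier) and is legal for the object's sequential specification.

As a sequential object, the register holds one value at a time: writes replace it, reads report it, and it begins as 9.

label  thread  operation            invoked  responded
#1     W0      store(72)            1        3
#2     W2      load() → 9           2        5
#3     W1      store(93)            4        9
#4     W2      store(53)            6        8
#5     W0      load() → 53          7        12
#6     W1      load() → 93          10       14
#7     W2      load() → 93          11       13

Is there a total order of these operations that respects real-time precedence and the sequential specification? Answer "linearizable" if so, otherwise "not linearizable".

one valid linearization: #2, #1, #4, #5, #3, #6, #7
1. #2 load() → 9, leaving value 9
2. #1 store(72), leaving value 72
3. #4 store(53), leaving value 53
4. #5 load() → 53, leaving value 53
5. #3 store(93), leaving value 93
6. #6 load() → 93, leaving value 93
7. #7 load() → 93, leaving value 93

linearizable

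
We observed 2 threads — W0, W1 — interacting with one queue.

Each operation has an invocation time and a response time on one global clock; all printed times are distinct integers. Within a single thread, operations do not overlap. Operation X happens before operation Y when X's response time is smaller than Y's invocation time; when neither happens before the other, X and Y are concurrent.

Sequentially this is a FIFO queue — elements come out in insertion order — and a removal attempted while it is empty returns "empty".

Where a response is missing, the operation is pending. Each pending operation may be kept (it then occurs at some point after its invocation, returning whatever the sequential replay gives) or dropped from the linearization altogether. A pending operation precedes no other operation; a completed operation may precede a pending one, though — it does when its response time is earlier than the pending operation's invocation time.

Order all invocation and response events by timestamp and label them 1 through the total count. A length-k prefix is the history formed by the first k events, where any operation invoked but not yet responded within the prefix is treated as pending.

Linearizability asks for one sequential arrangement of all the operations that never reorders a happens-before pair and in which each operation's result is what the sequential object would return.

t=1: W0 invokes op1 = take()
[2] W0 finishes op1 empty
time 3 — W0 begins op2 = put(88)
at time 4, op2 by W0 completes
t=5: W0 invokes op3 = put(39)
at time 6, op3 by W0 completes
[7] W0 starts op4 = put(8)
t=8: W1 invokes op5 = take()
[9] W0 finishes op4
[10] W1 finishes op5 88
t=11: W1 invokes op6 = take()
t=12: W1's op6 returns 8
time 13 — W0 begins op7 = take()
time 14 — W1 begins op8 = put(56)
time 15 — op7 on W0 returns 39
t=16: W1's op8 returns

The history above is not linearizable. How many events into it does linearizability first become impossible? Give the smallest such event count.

a valid linearization of events 1..11 exists, for instance op1, op2, op3, op4, op5:
1. op1 take() → empty, leaving queue <>
2. op2 put(88), leaving queue <88>
3. op3 put(39), leaving queue <88,39>
4. op4 put(8), leaving queue <88,39,8>
5. op5 take() → 88, leaving queue <39,8>
at event 12 (op6's time-12 response) nothing linearizes any more
one such order, op1, op2, op3, op4, op5, op6, breaks at step 6 where op6 take() → 8 is illegal
one such order, op1, op2, op3, op5, op4, op6, breaks at step 6 where op6 take() → 8 is illegal

12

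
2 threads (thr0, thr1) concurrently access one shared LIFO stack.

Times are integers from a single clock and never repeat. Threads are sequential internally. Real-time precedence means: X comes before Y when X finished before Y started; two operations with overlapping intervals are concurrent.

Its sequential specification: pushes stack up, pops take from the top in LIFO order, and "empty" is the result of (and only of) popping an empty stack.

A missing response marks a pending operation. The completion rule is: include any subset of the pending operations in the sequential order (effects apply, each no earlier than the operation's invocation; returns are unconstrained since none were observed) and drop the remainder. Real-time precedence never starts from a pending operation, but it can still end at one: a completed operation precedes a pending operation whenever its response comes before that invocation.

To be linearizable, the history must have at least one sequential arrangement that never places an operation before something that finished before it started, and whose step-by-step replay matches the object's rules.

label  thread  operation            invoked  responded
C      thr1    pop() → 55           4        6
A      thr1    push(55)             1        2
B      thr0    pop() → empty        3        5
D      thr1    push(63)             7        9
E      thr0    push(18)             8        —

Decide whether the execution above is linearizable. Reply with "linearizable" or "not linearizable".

witness order: A, C, B, D
1. A push(55), leaving stack <55>
2. C pop() → 55, leaving stack <>
3. B pop() → empty, leaving stack <>
4. D push(63), leaving stack <63>

linearizable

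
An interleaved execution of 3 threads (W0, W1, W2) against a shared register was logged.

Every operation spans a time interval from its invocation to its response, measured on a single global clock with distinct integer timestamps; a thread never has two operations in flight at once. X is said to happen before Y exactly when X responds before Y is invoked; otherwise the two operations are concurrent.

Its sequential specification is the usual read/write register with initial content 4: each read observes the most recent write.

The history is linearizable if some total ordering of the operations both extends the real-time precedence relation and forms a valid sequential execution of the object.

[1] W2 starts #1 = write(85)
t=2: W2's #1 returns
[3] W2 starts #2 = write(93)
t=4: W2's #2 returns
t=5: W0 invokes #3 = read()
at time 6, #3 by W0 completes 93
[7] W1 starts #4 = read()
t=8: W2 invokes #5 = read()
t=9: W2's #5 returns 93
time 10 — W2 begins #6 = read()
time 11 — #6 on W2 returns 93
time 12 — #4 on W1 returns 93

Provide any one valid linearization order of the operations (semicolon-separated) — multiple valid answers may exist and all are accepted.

step 1: #1 write(85) — value 85
step 2: #2 write(93) — value 93
step 3: #3 read() → 93 — value 93
step 4: #4 read() → 93 — value 93
step 5: #5 read() → 93 — value 93
step 6: #6 read() → 93 — value 93

#1; #2; #3; #4; #5; #6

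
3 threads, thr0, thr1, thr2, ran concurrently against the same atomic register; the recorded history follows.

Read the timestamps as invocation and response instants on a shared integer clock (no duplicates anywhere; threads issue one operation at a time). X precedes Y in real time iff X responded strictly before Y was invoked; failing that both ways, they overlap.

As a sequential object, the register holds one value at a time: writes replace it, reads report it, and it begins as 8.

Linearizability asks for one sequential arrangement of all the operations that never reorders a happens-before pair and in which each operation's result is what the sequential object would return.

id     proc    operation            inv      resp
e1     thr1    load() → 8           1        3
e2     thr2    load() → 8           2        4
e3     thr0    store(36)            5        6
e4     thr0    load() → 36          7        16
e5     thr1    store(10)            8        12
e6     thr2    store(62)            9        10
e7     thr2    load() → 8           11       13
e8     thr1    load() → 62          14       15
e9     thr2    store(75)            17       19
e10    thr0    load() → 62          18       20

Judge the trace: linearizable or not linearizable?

cut after 12 events: linearizable; cut after 13 events (e7 responds, time 13): not linearizable
no legal order exists: 6 real-time-consistent candidates over 6 completed atomic register operations, all rejected
no completion choice of the 1 pending operation (e4) rescues it — every subset was tried
e.g. e1, e2, e3, e5, e6, e7 (pending dropped): illegal at step 6, since e7 load() → 8 cannot apply there
e.g. e1, e2, e3, e6, e5, e7 (pending dropped): illegal at step 6, since e7 load() → 8 cannot apply there

not linearizable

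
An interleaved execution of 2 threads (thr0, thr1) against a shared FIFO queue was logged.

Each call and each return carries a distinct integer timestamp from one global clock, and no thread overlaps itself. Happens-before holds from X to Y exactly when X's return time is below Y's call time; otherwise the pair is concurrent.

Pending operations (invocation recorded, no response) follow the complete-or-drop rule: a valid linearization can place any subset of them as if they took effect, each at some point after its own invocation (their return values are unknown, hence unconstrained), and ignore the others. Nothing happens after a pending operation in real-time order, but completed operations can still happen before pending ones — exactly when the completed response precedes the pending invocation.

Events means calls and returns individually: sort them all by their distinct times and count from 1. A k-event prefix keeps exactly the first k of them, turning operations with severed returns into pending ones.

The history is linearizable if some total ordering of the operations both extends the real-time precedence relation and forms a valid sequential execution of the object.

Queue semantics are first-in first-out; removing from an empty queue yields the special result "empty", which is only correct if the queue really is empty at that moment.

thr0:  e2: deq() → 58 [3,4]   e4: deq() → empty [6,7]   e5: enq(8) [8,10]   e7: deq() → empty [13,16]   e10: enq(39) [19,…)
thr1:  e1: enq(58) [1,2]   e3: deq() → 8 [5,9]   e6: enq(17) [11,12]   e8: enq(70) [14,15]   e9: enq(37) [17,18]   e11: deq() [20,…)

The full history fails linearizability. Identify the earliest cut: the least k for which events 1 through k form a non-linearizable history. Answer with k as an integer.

events 1..15 are still linearizable — one witness is e1, e2, e4, e5, e3, e6, e7, e8:
step 1: e1 enq(58) — queue <58>
step 2: e2 deq() → 58 — queue <>
step 3: e4 deq() → empty — queue <>
step 4: e5 enq(8) — queue <8>
step 5: e3 deq() → 8 — queue <>
step 6: e6 enq(17) — queue <17>
step 7: e7 deq() (pending, included) — queue <>
step 8: e8 enq(70) — queue <70>
adding event 16 (e7 responds at 16) leaves no legal real-time order
one such order, e1, e2, e3, e4, e5, e6, e7, e8, breaks at step 3 where e3 deq() → 8 is illegal
one such order, e1, e2, e3, e4, e5, e6, e8, e7, breaks at step 3 where e3 deq() → 8 is illegal

16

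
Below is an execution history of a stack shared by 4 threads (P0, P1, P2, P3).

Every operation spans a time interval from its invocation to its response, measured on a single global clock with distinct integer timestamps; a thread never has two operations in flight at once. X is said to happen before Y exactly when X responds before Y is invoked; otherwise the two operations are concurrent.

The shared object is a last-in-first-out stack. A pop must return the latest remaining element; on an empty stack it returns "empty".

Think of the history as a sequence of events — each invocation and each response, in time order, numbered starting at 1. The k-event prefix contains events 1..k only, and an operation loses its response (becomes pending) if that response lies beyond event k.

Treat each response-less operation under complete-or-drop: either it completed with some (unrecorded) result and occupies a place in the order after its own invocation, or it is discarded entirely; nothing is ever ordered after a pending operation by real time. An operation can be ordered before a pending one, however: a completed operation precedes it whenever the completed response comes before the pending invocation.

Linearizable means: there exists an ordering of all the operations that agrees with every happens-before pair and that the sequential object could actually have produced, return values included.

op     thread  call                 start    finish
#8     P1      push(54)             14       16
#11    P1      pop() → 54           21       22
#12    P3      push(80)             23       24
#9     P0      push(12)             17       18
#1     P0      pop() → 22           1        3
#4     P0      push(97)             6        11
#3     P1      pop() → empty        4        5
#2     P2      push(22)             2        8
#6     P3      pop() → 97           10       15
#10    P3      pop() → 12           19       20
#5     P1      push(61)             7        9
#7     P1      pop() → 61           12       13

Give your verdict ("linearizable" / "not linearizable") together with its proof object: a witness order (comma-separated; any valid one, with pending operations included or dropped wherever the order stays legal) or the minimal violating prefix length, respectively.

linearizable — witness: #2, #1, #3, #4, #5, #7, #6, #8, #9, #10, #11, #12

step 1: #2 push(22) — stack <22>
step 2: #1 pop() → 22 — stack <>
step 3: #3 pop() → empty — stack <>
step 4: #4 push(97) — stack <97>
step 5: #5 push(61) — stack <97,61>
step 6: #7 pop() → 61 — stack <97>
step 7: #6 pop() → 97 — stack <>
step 8: #8 push(54) — stack <54>
step 9: #9 push(12) — stack <54,12>
step 10: #10 pop() → 12 — stack <54>
step 11: #11 pop() → 54 — stack <>
step 12: #12 push(80) — stack <80>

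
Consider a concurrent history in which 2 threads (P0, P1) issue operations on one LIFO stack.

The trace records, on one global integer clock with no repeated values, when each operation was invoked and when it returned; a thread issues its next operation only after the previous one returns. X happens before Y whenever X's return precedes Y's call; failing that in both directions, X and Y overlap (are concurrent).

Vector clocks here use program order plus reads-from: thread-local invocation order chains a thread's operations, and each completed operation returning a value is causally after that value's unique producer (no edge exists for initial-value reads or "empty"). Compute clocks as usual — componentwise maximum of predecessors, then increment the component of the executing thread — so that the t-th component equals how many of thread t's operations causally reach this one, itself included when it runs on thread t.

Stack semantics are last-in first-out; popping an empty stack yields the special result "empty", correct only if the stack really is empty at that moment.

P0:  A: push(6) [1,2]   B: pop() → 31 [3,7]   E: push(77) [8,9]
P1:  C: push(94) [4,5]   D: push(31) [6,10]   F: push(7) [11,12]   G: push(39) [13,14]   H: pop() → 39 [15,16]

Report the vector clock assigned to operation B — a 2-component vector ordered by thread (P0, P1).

(2, 2)

invoked at 4, C has no predecessors; its own P1 bump gives (0, 1)
invoked at 1, A has no predecessors; its own P0 bump gives (1, 0)
merge at D (invoked 6): VC(C)=(0, 1), own-thread bump on P1 → (0, 2)
merge at F (invoked 11): VC(D)=(0, 2), own-thread bump on P1 → (0, 3)
merge at G (invoked 13): VC(F)=(0, 3), own-thread bump on P1 → (0, 4)
merge at B (invoked 3): VC(A)=(1, 0), VC(D)=(0, 2), own-thread bump on P0 → (2, 2)
merge at H (invoked 15): VC(G)=(0, 4), own-thread bump on P1 → (0, 5)
merge at E (invoked 8): VC(B)=(2, 2), own-thread bump on P0 → (3, 2)
target: VC(B) = (2, 2)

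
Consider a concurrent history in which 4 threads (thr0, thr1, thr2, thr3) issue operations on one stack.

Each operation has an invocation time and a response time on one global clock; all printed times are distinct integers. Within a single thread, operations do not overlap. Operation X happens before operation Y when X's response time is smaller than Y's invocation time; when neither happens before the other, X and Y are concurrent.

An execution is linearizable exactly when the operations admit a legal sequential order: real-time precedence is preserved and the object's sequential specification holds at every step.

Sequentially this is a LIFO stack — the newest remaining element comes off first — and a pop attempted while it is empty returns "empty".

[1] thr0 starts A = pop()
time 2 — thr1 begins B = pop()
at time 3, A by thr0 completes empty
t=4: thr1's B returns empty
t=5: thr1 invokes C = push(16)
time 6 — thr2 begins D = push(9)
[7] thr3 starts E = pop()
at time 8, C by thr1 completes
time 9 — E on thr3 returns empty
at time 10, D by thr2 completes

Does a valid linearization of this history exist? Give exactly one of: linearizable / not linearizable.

one valid linearization: A, B, E, C, D
after step 1 (A pop() → empty): stack <>
after step 2 (B pop() → empty): stack <>
after step 3 (E pop() → empty): stack <>
after step 4 (C push(16)): stack <16>
after step 5 (D push(9)): stack <16,9>

linearizable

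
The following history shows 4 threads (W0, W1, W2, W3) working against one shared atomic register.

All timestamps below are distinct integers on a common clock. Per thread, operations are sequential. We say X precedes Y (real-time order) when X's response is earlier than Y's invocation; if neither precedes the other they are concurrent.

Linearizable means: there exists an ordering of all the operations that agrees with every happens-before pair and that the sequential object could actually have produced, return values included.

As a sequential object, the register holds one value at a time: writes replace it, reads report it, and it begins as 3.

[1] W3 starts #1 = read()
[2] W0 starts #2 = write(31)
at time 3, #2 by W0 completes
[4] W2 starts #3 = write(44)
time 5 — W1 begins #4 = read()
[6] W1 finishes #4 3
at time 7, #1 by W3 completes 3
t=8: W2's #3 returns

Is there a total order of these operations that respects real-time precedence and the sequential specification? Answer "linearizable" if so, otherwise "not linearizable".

the violation lands at event 6, #4's response at time 6: events 1..5 linearize, events 1..6 do not
exactly one order of the 2 completed ops respects real time; the atomic register replay fails
completion choices over the 2 pending operations (#1, #3) were checked; none helps
e.g. #2, #4 (pending dropped): illegal at step 2, since #4 read() → 3 cannot apply there

not linearizable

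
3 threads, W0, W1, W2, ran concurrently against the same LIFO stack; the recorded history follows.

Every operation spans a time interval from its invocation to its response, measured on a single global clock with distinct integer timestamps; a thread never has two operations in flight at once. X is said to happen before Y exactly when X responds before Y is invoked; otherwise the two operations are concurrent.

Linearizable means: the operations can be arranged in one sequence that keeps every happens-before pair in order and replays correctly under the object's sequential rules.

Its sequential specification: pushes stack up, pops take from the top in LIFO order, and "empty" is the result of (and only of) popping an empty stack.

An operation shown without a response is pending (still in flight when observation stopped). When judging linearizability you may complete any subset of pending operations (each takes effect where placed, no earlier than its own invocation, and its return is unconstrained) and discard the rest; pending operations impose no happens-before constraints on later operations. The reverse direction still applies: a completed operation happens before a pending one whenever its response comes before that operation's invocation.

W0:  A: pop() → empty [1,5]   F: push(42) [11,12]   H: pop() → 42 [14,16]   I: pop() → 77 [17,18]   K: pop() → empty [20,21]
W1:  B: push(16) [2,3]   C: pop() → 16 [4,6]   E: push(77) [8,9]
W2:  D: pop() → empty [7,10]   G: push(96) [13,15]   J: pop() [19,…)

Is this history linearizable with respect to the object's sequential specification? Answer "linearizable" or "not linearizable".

cut after 17 events: linearizable; cut after 18 events (I responds, time 18): not linearizable
the 9 completed operations admit 12 real-time orders; each fails the LIFO stack replay
sample order A, B, C, D, E, F, G, H, I stalls at step 8 — H pop() → 42 has no legal effect
sample order A, B, C, D, E, F, H, G, I stalls at step 9 — I pop() → 77 has no legal effect

not linearizable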